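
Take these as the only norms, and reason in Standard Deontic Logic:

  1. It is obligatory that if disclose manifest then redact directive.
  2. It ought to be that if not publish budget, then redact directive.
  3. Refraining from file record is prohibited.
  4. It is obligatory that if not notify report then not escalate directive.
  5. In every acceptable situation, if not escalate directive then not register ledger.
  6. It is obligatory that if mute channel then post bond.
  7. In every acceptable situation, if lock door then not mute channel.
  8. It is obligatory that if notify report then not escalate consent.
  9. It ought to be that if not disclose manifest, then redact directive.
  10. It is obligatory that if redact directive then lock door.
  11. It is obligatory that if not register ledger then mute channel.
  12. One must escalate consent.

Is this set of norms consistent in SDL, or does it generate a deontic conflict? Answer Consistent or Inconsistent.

Premises 9 and 1 are O(¬disclose_manifest → redact_directive) and O(disclose_manifest → redact_directive); every ideal world satisfies ¬disclose_manifest or disclose_manifest, so in either case redact_directive holds — hence O(redact_directive).
From O(redact_directive) and premise 10, O(redact_directive → lock_door), we obtain O(lock_door).
Applying K to premise 7 (O(lock_door → ¬mute_channel)) and O(lock_door) yields O(¬mute_channel).
Premise 11 is O(¬register_ledger → mute_channel); contrapositively O(¬mute_channel → register_ledger). Since O(¬mute_channel) holds, K gives O(register_ledger).
Premise 5, O(¬escalate_directive → ¬register_ledger), contraposes to O(register_ledger → escalate_directive); with O(register_ledger) we get O(escalate_directive).
Premise 4 is O(¬notify_report → ¬escalate_directive); contrapositively O(escalate_directive → notify_report). Since O(escalate_directive) holds, K gives O(notify_report).
Premise 8 is O(notify_report → ¬escalate_consent); since O(notify_report), deontic closure gives O(¬escalate_consent).
But premise 12 directly asserts O(escalate_consent).
We now have both O(¬escalate_consent) and O(escalate_consent) — escalate_consent is simultaneously obligatory and forbidden, violating the D-axiom.

Inconsistent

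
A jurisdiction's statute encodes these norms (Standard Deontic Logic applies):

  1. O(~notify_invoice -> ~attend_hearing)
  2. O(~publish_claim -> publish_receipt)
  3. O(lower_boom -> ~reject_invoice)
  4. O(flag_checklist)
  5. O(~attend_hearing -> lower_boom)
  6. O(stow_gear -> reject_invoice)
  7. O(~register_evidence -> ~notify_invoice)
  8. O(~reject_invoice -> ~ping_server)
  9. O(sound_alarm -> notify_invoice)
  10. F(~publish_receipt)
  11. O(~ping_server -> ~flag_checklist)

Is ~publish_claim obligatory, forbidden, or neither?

Neither

Premise 2 is O(~publish_claim -> publish_receipt); even if O(publish_receipt) held, inferring O(~publish_claim) would be affirming the consequent — invalid.
No premise or chain of K-axiom applications forces O(~publish_claim), and none forces O(publish_claim). So ~publish_claim is neither obligatory nor forbidden under these norms.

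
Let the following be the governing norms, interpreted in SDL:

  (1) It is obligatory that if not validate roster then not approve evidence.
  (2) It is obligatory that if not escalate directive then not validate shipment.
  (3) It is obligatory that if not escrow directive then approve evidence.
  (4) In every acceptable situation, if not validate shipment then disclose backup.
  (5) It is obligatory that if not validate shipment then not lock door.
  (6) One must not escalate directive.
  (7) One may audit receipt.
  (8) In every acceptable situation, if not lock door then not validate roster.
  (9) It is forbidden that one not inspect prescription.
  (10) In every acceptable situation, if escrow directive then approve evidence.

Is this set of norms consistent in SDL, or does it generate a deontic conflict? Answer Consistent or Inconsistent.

Inconsistent

Premises 3 and 10 cover both cases: O(¬escrow_directive → approve_evidence) and O(escrow_directive → approve_evidence). Since ¬escrow_directive ∨ escrow_directive is a tautology, O(approve_evidence) follows.
Premise 1 is O(¬validate_roster → ¬approve_evidence); contrapositively O(approve_evidence → validate_roster). Since O(approve_evidence) holds, K gives O(validate_roster).
Premise 8 is O(¬lock_door → ¬validate_roster); contrapositively O(validate_roster → lock_door). Since O(validate_roster) holds, K gives O(lock_door).
Premise 5, O(¬validate_shipment → ¬lock_door), contraposes to O(lock_door → validate_shipment); with O(lock_door) we get O(validate_shipment).
Premise 2, O(¬escalate_directive → ¬validate_shipment), contraposes to O(validate_shipment → escalate_directive); with O(validate_shipment) we get O(escalate_directive).
However, F(escalate_directive) at premise 6 amounts to O(¬escalate_directive).
We now have both O(escalate_directive) and O(¬escalate_directive) — escalate_directive is simultaneously obligatory and forbidden, violating the D-axiom.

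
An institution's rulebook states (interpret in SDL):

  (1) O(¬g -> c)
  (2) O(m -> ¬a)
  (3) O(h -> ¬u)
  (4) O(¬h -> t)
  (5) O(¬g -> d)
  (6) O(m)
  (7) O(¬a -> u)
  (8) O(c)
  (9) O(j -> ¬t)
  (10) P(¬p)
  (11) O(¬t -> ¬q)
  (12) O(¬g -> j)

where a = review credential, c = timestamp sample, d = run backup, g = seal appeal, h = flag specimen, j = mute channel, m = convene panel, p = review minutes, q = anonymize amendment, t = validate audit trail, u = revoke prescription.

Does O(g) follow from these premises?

Premise 6 gives O(m).
Premise 2 is O(m -> ¬a); since O(m), deontic closure gives O(¬a).
Applying K to premise 7 (O(¬a -> u)) and O(¬a) yields O(u).
Premise 3, O(h -> ¬u), contraposes to O(u -> ¬h); with O(u) we get O(¬h).
Applying K to premise 4 (O(¬h -> t)) and O(¬h) yields O(t).
Premise 9, O(j -> ¬t), contraposes to O(t -> ¬j); with O(t) we get O(¬j).
The contrapositive of premise 12 (O(¬g -> j)) is O(¬j -> g), and O(¬j) is already established, so O(g).
Premises 1, 5, 8, 10, 11 do not contribute to this derivation.
So O(g) follows.

Yes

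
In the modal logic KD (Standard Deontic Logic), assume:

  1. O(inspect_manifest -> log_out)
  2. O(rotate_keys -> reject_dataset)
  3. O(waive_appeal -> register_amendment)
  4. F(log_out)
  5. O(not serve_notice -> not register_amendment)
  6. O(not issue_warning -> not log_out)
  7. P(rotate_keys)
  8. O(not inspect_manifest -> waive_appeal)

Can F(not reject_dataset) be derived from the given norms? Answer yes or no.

Premise 2 is O(rotate_keys -> reject_dataset), but O(rotate_keys) is not derivable from the premises (the permission P(rotate_keys) asserts only not O(not rotate_keys), not O(rotate_keys)), so it does not yield O(reject_dataset).
No other premise forces O(reject_dataset). An ideal world satisfying every premise can still have not reject_dataset true, so F(not reject_dataset) is not derivable.

No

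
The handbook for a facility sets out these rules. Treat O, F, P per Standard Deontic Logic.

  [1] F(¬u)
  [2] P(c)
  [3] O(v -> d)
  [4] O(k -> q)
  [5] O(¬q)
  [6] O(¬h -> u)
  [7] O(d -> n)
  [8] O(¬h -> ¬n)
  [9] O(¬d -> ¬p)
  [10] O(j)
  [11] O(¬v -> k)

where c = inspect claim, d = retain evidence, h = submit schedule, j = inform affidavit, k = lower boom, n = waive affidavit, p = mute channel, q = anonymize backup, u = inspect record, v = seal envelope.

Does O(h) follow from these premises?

Yes

Premise 5 gives O(¬q).
The contrapositive of premise 4 (O(k -> q)) is O(¬q -> ¬k), and O(¬q) is already established, so O(¬k).
The contrapositive of premise 11 (O(¬v -> k)) is O(¬k -> v), and O(¬k) is already established, so O(v).
From O(v) and premise 3, O(v -> d), we obtain O(d).
With premise 7, O(d -> n), the K-axiom yields O(n).
The contrapositive of premise 8 (O(¬h -> ¬n)) is O(n -> h), and O(n) is already established, so O(h).
Premises 1, 2, 6, 9, 10 do not contribute to this derivation.
So O(h) follows.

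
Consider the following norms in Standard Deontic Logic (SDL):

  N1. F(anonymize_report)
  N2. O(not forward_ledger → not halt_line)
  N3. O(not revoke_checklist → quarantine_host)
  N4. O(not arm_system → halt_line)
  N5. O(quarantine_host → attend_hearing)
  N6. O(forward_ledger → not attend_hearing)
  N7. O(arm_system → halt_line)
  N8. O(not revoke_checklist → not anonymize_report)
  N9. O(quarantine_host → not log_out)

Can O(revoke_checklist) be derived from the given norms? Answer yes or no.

Premises 4 and 7 are O(not arm_system → halt_line) and O(arm_system → halt_line); every ideal world satisfies not arm_system or arm_system, so in either case halt_line holds — hence O(halt_line).
Premise 2 is O(not forward_ledger → not halt_line); contrapositively O(halt_line → forward_ledger). Since O(halt_line) holds, K gives O(forward_ledger).
From O(forward_ledger) and premise 6, O(forward_ledger → not attend_hearing), we obtain O(not attend_hearing).
Premise 5 is O(quarantine_host → attend_hearing); contrapositively O(not attend_hearing → not quarantine_host). Since O(not attend_hearing) holds, K gives O(not quarantine_host).
Premise 3 is O(not revoke_checklist → quarantine_host); contrapositively O(not quarantine_host → revoke_checklist). Since O(not quarantine_host) holds, K gives O(revoke_checklist).
Premises 1, 8, 9 do not contribute to this derivation.
So O(revoke_checklist) follows.

Yes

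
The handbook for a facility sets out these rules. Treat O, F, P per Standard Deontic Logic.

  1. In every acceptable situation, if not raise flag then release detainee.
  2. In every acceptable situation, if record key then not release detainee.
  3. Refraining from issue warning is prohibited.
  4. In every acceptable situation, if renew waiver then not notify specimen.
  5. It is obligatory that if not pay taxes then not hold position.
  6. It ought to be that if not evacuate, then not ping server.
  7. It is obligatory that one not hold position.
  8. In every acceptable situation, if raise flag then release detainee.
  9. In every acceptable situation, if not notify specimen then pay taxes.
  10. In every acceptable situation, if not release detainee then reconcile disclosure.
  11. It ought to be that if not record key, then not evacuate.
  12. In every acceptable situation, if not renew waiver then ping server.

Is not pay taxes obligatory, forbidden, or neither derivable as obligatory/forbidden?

By case analysis on ¬raise_flag: premise 1 gives O(¬raise_flag → release_detainee) and premise 8 gives O(raise_flag → release_detainee), so O(release_detainee) either way.
Premise 2 is O(record_key → ¬release_detainee); contrapositively O(release_detainee → ¬record_key). Since O(release_detainee) holds, K gives O(¬record_key).
From O(¬record_key) and premise 11, O(¬record_key → ¬evacuate), we obtain O(¬evacuate).
Applying K to premise 6 (O(¬evacuate → ¬ping_server)) and O(¬evacuate) yields O(¬ping_server).
The contrapositive of premise 12 (O(¬renew_waiver → ping_server)) is O(¬ping_server → renew_waiver), and O(¬ping_server) is already established, so O(renew_waiver).
Applying K to premise 4 (O(renew_waiver → ¬notify_specimen)) and O(renew_waiver) yields O(¬notify_specimen).
Applying K to premise 9 (O(¬notify_specimen → pay_taxes)) and O(¬notify_specimen) yields O(pay_taxes).
Premises 3, 5, 7, 10 do not contribute to this derivation.
Thus O(pay_taxes), which is F(¬pay_taxes): ¬pay_taxes is forbidden.

Forbidden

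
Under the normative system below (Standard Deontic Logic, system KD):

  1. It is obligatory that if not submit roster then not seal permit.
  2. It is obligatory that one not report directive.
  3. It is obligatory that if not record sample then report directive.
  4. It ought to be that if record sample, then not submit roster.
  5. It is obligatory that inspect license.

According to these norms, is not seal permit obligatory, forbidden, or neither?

From premise 2 we have O(¬report_directive).
The contrapositive of premise 3 (O(¬record_sample → report_directive)) is O(¬report_directive → record_sample), and O(¬report_directive) is already established, so O(record_sample).
From O(record_sample) and premise 4, O(record_sample → ¬submit_roster), we obtain O(¬submit_roster).
From O(¬submit_roster) and premise 1, O(¬submit_roster → ¬seal_permit), we obtain O(¬seal_permit).
Premise 5 does not contribute to this derivation.
Hence ¬seal_permit is obligatory.

Obligatory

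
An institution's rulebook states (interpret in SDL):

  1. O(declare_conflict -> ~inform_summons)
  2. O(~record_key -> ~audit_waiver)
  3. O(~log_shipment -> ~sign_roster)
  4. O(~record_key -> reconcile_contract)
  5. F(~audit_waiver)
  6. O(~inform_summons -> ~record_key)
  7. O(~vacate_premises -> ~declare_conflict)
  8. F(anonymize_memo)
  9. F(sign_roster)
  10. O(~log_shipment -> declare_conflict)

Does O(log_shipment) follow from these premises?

F(~audit_waiver) at premise 5 means O(audit_waiver).
Premise 2 is O(~record_key -> ~audit_waiver); contrapositively O(audit_waiver -> record_key). Since O(audit_waiver) holds, K gives O(record_key).
The contrapositive of premise 6 (O(~inform_summons -> ~record_key)) is O(record_key -> inform_summons), and O(record_key) is already established, so O(inform_summons).
Premise 1, O(declare_conflict -> ~inform_summons), contraposes to O(inform_summons -> ~declare_conflict); with O(inform_summons) we get O(~declare_conflict).
Premise 10, O(~log_shipment -> declare_conflict), contraposes to O(~declare_conflict -> log_shipment); with O(~declare_conflict) we get O(log_shipment).
Premises 3, 4, 7, 8, 9 do not contribute to this derivation.
So O(log_shipment) follows.

Yes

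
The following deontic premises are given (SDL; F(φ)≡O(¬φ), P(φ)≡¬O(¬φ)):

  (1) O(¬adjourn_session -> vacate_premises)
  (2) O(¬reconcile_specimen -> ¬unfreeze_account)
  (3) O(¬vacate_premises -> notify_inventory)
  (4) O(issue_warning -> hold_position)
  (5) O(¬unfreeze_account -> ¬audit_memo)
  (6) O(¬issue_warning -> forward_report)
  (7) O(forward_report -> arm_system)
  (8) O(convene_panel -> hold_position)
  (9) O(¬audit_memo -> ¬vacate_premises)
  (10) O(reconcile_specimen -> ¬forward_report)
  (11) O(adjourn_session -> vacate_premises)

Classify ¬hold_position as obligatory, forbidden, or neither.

Forbidden

By case analysis on adjourn_session: premise 11 gives O(adjourn_session -> vacate_premises) and premise 1 gives O(¬adjourn_session -> vacate_premises), so O(vacate_premises) either way.
Premise 9 is O(¬audit_memo -> ¬vacate_premises); contrapositively O(vacate_premises -> audit_memo). Since O(vacate_premises) holds, K gives O(audit_memo).
Premise 5, O(¬unfreeze_account -> ¬audit_memo), contraposes to O(audit_memo -> unfreeze_account); with O(audit_memo) we get O(unfreeze_account).
Premise 2 is O(¬reconcile_specimen -> ¬unfreeze_account); contrapositively O(unfreeze_account -> reconcile_specimen). Since O(unfreeze_account) holds, K gives O(reconcile_specimen).
With premise 10, O(reconcile_specimen -> ¬forward_report), the K-axiom yields O(¬forward_report).
Premise 6 is O(¬issue_warning -> forward_report); contrapositively O(¬forward_report -> issue_warning). Since O(¬forward_report) holds, K gives O(issue_warning).
With premise 4, O(issue_warning -> hold_position), the K-axiom yields O(hold_position).
Premises 3, 7, 8 do not contribute to this derivation.
Thus O(hold_position), which is F(¬hold_position): ¬hold_position is forbidden.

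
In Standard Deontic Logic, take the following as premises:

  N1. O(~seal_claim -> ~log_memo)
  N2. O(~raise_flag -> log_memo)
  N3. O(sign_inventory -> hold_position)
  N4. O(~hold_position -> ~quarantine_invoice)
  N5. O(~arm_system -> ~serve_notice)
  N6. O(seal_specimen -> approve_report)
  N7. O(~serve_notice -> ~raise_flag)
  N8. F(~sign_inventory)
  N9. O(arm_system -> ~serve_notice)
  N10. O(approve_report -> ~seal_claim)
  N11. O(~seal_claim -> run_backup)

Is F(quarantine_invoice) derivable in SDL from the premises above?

No

Premise 4 is O(~hold_position -> ~quarantine_invoice), but O(~hold_position) is not derivable from the premises, so it does not yield O(~quarantine_invoice).
No other premise forces O(~quarantine_invoice). An ideal world satisfying every premise can still have quarantine_invoice true, so F(quarantine_invoice) is not derivable.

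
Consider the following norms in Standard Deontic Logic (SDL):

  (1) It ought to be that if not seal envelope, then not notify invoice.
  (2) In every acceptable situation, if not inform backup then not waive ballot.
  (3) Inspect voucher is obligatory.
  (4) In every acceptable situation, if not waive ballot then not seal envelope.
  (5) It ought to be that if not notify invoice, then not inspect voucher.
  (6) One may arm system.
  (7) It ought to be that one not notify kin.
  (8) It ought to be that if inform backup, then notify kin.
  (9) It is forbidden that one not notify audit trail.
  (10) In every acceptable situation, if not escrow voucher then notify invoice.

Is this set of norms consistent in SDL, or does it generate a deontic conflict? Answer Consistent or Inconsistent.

Premise 3 gives O(inspect_voucher).
The contrapositive of premise 5 (O(¬notify_invoice → ¬inspect_voucher)) is O(inspect_voucher → notify_invoice), and O(inspect_voucher) is already established, so O(notify_invoice).
The contrapositive of premise 1 (O(¬seal_envelope → ¬notify_invoice)) is O(notify_invoice → seal_envelope), and O(notify_invoice) is already established, so O(seal_envelope).
Premise 4, O(¬waive_ballot → ¬seal_envelope), contraposes to O(seal_envelope → waive_ballot); with O(seal_envelope) we get O(waive_ballot).
Premise 2, O(¬inform_backup → ¬waive_ballot), contraposes to O(waive_ballot → inform_backup); with O(waive_ballot) we get O(inform_backup).
Premise 8 is O(inform_backup → notify_kin); since O(inform_backup), deontic closure gives O(notify_kin).
Yet premise 7 states O(¬notify_kin).
We now have both O(notify_kin) and O(¬notify_kin) — notify_kin is simultaneously obligatory and forbidden, violating the D-axiom.

Inconsistent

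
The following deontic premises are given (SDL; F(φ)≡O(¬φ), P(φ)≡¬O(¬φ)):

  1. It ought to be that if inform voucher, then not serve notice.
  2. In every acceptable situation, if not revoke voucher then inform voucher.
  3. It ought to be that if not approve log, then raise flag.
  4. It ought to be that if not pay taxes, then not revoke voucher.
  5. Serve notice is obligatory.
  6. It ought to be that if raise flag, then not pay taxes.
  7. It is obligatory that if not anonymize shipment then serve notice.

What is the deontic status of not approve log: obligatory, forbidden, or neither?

Premise 5 states O(serve_notice) outright.
Premise 1 is O(inform_voucher → ¬serve_notice); contrapositively O(serve_notice → ¬inform_voucher). Since O(serve_notice) holds, K gives O(¬inform_voucher).
Premise 2 is O(¬revoke_voucher → inform_voucher); contrapositively O(¬inform_voucher → revoke_voucher). Since O(¬inform_voucher) holds, K gives O(revoke_voucher).
Premise 4 is O(¬pay_taxes → ¬revoke_voucher); contrapositively O(revoke_voucher → pay_taxes). Since O(revoke_voucher) holds, K gives O(pay_taxes).
Premise 6 is O(raise_flag → ¬pay_taxes); contrapositively O(pay_taxes → ¬raise_flag). Since O(pay_taxes) holds, K gives O(¬raise_flag).
Premise 3, O(¬approve_log → raise_flag), contraposes to O(¬raise_flag → approve_log); with O(¬raise_flag) we get O(approve_log).
Premise 7 does not contribute to this derivation.
Thus O(approve_log), which is F(¬approve_log): ¬approve_log is forbidden.

Forbidden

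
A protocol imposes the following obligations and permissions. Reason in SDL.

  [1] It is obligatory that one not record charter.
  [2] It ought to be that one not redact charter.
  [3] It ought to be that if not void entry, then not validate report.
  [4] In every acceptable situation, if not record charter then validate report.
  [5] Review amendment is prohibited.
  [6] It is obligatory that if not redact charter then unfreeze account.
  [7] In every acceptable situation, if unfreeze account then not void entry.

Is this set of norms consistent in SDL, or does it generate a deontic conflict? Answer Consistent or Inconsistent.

Inconsistent

From premise 1 we have O(¬record_charter).
Premise 4 is O(¬record_charter → validate_report); since O(¬record_charter), deontic closure gives O(validate_report).
Premise 3, O(¬void_entry → ¬validate_report), contraposes to O(validate_report → void_entry); with O(validate_report) we get O(void_entry).
Premise 7 is O(unfreeze_account → ¬void_entry); contrapositively O(void_entry → ¬unfreeze_account). Since O(void_entry) holds, K gives O(¬unfreeze_account).
The contrapositive of premise 6 (O(¬redact_charter → unfreeze_account)) is O(¬unfreeze_account → redact_charter), and O(¬unfreeze_account) is already established, so O(redact_charter).
But premise 2 directly asserts O(¬redact_charter).
We now have both O(redact_charter) and O(¬redact_charter) — redact_charter is simultaneously obligatory and forbidden, violating the D-axiom.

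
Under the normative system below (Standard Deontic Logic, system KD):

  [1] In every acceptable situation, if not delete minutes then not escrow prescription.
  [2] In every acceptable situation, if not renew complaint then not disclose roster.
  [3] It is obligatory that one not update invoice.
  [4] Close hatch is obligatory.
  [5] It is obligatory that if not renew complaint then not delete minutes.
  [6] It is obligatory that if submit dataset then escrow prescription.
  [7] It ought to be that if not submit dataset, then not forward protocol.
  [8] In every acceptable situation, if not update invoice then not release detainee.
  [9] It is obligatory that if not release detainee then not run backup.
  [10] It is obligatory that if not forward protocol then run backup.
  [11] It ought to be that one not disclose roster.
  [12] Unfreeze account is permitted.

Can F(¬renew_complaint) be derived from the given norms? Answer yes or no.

Yes

Premise 3 gives O(¬update_invoice).
With premise 8, O(¬update_invoice → ¬release_detainee), the K-axiom yields O(¬release_detainee).
From O(¬release_detainee) and premise 9, O(¬release_detainee → ¬run_backup), we obtain O(¬run_backup).
Premise 10, O(¬forward_protocol → run_backup), contraposes to O(¬run_backup → forward_protocol); with O(¬run_backup) we get O(forward_protocol).
Premise 7, O(¬submit_dataset → ¬forward_protocol), contraposes to O(forward_protocol → submit_dataset); with O(forward_protocol) we get O(submit_dataset).
Premise 6 is O(submit_dataset → escrow_prescription); since O(submit_dataset), deontic closure gives O(escrow_prescription).
Premise 1, O(¬delete_minutes → ¬escrow_prescription), contraposes to O(escrow_prescription → delete_minutes); with O(escrow_prescription) we get O(delete_minutes).
Premise 5 is O(¬renew_complaint → ¬delete_minutes); contrapositively O(delete_minutes → renew_complaint). Since O(delete_minutes) holds, K gives O(renew_complaint).
Premises 2, 4, 11, 12 do not contribute to this derivation.
So O(renew_complaint) holds, i.e. F(¬renew_complaint). The claim follows.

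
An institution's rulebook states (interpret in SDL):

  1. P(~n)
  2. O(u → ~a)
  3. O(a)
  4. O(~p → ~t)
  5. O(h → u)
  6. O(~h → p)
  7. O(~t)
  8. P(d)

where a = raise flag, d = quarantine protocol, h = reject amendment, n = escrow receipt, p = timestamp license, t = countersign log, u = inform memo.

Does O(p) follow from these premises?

Premise 3 gives O(a).
Premise 2, O(u → ~a), contraposes to O(a → ~u); with O(a) we get O(~u).
Premise 5 is O(h → u); contrapositively O(~u → ~h). Since O(~u) holds, K gives O(~h).
Applying K to premise 6 (O(~h → p)) and O(~h) yields O(p).
Premises 1, 4, 7, 8 do not contribute to this derivation.
So O(p) follows.

Yes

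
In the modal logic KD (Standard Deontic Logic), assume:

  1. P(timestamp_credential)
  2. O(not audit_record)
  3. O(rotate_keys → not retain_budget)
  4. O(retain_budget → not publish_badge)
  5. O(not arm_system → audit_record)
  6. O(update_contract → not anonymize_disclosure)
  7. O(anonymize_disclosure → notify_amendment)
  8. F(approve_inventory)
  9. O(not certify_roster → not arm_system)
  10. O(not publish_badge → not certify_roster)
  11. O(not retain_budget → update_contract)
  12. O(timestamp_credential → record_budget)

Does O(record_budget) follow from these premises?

No

Premise 12 is O(timestamp_credential → record_budget), but O(timestamp_credential) is not derivable from the premises (the permission P(timestamp_credential) asserts only not O(not timestamp_credential), not O(timestamp_credential)), so it does not yield O(record_budget).
No other premise forces O(record_budget). An ideal world satisfying every premise can still have record_budget false, so O(record_budget) is not derivable.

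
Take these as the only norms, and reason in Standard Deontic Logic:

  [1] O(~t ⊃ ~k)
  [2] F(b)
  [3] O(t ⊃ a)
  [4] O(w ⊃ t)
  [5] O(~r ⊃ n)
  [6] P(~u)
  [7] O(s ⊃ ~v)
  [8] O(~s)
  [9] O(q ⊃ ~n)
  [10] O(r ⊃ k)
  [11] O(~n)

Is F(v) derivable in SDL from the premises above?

No

Premise 7 is O(s ⊃ ~v), but O(s) is not derivable from the premises, so it does not yield O(~v).
No other premise forces O(~v). An ideal world satisfying every premise can still have v true, so F(v) is not derivable.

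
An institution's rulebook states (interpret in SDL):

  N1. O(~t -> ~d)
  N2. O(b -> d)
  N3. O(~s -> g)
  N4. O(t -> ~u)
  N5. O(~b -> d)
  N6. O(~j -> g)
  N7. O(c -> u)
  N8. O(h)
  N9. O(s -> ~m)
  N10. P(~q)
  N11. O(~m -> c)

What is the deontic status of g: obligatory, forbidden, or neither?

Premises 2 and 5 are O(b -> d) and O(~b -> d); every ideal world satisfies b or ~b, so in either case d holds — hence O(d).
Premise 1, O(~t -> ~d), contraposes to O(d -> t); with O(d) we get O(t).
Applying K to premise 4 (O(t -> ~u)) and O(t) yields O(~u).
Premise 7 is O(c -> u); contrapositively O(~u -> ~c). Since O(~u) holds, K gives O(~c).
Premise 11 is O(~m -> c); contrapositively O(~c -> m). Since O(~c) holds, K gives O(m).
Premise 9 is O(s -> ~m); contrapositively O(m -> ~s). Since O(m) holds, K gives O(~s).
With premise 3, O(~s -> g), the K-axiom yields O(g).
Premises 6, 8, 10 do not contribute to this derivation.
Hence g is obligatory.

Obligatory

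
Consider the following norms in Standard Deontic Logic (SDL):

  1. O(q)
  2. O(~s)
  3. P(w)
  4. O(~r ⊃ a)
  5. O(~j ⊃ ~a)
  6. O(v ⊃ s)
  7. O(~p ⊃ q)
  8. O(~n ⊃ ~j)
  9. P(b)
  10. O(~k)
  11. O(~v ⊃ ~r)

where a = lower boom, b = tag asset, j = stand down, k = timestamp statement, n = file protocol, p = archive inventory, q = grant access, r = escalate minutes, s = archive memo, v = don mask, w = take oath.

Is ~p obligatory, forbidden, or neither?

Premise 7 is O(~p ⊃ q); even if O(q) held, inferring O(~p) would be affirming the consequent — invalid.
No premise or chain of K-axiom applications forces O(~p), and none forces O(p). So ~p is neither obligatory nor forbidden under these norms.

Neither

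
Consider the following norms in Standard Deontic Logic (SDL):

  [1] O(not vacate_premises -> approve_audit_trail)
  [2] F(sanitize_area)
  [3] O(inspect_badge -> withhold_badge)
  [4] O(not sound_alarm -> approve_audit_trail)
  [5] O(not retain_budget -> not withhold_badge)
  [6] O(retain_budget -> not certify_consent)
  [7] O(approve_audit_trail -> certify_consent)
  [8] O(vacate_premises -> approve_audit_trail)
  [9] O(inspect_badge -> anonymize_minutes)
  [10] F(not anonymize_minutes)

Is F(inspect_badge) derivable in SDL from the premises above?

Yes

By case analysis on not vacate_premises: premise 1 gives O(not vacate_premises -> approve_audit_trail) and premise 8 gives O(vacate_premises -> approve_audit_trail), so O(approve_audit_trail) either way.
From O(approve_audit_trail) and premise 7, O(approve_audit_trail -> certify_consent), we obtain O(certify_consent).
Premise 6, O(retain_budget -> not certify_consent), contraposes to O(certify_consent -> not retain_budget); with O(certify_consent) we get O(not retain_budget).
With premise 5, O(not retain_budget -> not withhold_badge), the K-axiom yields O(not withhold_badge).
The contrapositive of premise 3 (O(inspect_badge -> withhold_badge)) is O(not withhold_badge -> not inspect_badge), and O(not withhold_badge) is already established, so O(not inspect_badge).
Premises 2, 4, 9, 10 do not contribute to this derivation.
So O(not inspect_badge) holds, i.e. F(inspect_badge). The claim follows.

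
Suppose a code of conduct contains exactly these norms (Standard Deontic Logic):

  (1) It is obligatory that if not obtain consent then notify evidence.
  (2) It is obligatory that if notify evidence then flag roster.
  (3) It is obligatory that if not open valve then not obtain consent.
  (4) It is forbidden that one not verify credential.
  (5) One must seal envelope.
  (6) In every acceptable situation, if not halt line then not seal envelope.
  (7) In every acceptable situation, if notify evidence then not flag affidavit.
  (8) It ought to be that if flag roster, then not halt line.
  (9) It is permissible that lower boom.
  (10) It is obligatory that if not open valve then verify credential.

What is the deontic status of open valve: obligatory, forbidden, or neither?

Premise 5 states O(seal_envelope) outright.
Premise 6 is O(¬halt_line → ¬seal_envelope); contrapositively O(seal_envelope → halt_line). Since O(seal_envelope) holds, K gives O(halt_line).
Premise 8, O(flag_roster → ¬halt_line), contraposes to O(halt_line → ¬flag_roster); with O(halt_line) we get O(¬flag_roster).
The contrapositive of premise 2 (O(notify_evidence → flag_roster)) is O(¬flag_roster → ¬notify_evidence), and O(¬flag_roster) is already established, so O(¬notify_evidence).
Premise 1, O(¬obtain_consent → notify_evidence), contraposes to O(¬notify_evidence → obtain_consent); with O(¬notify_evidence) we get O(obtain_consent).
Premise 3, O(¬open_valve → ¬obtain_consent), contraposes to O(obtain_consent → open_valve); with O(obtain_consent) we get O(open_valve).
Premises 4, 7, 9, 10 do not contribute to this derivation.
Hence open_valve is obligatory.

Obligatory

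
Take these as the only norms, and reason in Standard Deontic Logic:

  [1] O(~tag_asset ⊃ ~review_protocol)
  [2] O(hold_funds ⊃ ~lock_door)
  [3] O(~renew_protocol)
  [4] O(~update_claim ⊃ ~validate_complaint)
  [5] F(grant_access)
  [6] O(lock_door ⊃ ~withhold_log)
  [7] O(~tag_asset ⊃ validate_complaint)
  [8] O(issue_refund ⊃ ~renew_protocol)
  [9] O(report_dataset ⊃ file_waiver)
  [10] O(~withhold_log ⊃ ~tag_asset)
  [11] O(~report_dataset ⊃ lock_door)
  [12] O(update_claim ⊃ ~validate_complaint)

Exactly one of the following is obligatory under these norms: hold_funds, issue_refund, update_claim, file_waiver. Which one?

file_waiver

Premises 4 and 12 cover both cases: O(~update_claim ⊃ ~validate_complaint) and O(update_claim ⊃ ~validate_complaint). Since ~update_claim ∨ update_claim is a tautology, O(~validate_complaint) follows.
Premise 7 is O(~tag_asset ⊃ validate_complaint); contrapositively O(~validate_complaint ⊃ tag_asset). Since O(~validate_complaint) holds, K gives O(tag_asset).
Premise 10 is O(~withhold_log ⊃ ~tag_asset); contrapositively O(tag_asset ⊃ withhold_log). Since O(tag_asset) holds, K gives O(withhold_log).
Premise 6, O(lock_door ⊃ ~withhold_log), contraposes to O(withhold_log ⊃ ~lock_door); with O(withhold_log) we get O(~lock_door).
Premise 11, O(~report_dataset ⊃ lock_door), contraposes to O(~lock_door ⊃ report_dataset); with O(~lock_door) we get O(report_dataset).
With premise 9, O(report_dataset ⊃ file_waiver), the K-axiom yields O(file_waiver).
So O(file_waiver) holds — file_waiver is obligatory. None of the other listed options is made obligatory by any chain of premises.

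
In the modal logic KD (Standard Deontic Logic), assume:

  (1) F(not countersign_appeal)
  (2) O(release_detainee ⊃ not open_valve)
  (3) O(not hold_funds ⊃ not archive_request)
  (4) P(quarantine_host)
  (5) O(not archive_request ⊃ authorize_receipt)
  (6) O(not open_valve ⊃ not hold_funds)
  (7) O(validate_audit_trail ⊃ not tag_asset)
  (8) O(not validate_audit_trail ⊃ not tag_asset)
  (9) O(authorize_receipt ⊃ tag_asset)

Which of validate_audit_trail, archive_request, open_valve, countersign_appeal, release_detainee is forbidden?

Premises 8 and 7 are O(not validate_audit_trail ⊃ not tag_asset) and O(validate_audit_trail ⊃ not tag_asset); every ideal world satisfies not validate_audit_trail or validate_audit_trail, so in either case not tag_asset holds — hence O(not tag_asset).
Premise 9, O(authorize_receipt ⊃ tag_asset), contraposes to O(not tag_asset ⊃ not authorize_receipt); with O(not tag_asset) we get O(not authorize_receipt).
The contrapositive of premise 5 (O(not archive_request ⊃ authorize_receipt)) is O(not authorize_receipt ⊃ archive_request), and O(not authorize_receipt) is already established, so O(archive_request).
Premise 3 is O(not hold_funds ⊃ not archive_request); contrapositively O(archive_request ⊃ hold_funds). Since O(archive_request) holds, K gives O(hold_funds).
Premise 6, O(not open_valve ⊃ not hold_funds), contraposes to O(hold_funds ⊃ open_valve); with O(hold_funds) we get O(open_valve).
Premise 2 is O(release_detainee ⊃ not open_valve); contrapositively O(open_valve ⊃ not release_detainee). Since O(open_valve) holds, K gives O(not release_detainee).
So O(not release_detainee) holds, i.e. release_detainee is forbidden. None of the other listed options is forbidden under the premises.

release_detainee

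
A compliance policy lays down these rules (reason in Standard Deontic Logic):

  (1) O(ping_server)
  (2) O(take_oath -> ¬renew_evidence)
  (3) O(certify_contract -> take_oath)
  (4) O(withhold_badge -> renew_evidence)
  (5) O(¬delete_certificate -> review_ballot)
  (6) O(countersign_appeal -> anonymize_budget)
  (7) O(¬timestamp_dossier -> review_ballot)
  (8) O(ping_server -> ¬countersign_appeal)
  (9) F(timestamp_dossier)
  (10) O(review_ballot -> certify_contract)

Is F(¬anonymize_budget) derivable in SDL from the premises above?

Premise 6 is O(countersign_appeal -> anonymize_budget), but O(countersign_appeal) is not derivable from the premises, so it does not yield O(anonymize_budget).
No other premise forces O(anonymize_budget). An ideal world satisfying every premise can still have ¬anonymize_budget true, so F(¬anonymize_budget) is not derivable.

No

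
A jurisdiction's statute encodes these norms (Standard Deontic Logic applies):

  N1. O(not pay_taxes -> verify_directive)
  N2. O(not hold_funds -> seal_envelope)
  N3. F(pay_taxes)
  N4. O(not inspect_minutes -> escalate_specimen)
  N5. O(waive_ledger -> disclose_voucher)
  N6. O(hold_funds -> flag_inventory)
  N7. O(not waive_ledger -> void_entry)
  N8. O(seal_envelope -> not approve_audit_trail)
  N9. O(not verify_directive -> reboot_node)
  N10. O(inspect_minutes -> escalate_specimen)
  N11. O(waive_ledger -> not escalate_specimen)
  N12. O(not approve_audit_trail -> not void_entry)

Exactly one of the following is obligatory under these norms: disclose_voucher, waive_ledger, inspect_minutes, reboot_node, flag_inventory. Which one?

Premises 4 and 10 are O(not inspect_minutes -> escalate_specimen) and O(inspect_minutes -> escalate_specimen); every ideal world satisfies not inspect_minutes or inspect_minutes, so in either case escalate_specimen holds — hence O(escalate_specimen).
Premise 11, O(waive_ledger -> not escalate_specimen), contraposes to O(escalate_specimen -> not waive_ledger); with O(escalate_specimen) we get O(not waive_ledger).
From O(not waive_ledger) and premise 7, O(not waive_ledger -> void_entry), we obtain O(void_entry).
Premise 12 is O(not approve_audit_trail -> not void_entry); contrapositively O(void_entry -> approve_audit_trail). Since O(void_entry) holds, K gives O(approve_audit_trail).
Premise 8 is O(seal_envelope -> not approve_audit_trail); contrapositively O(approve_audit_trail -> not seal_envelope). Since O(approve_audit_trail) holds, K gives O(not seal_envelope).
Premise 2 is O(not hold_funds -> seal_envelope); contrapositively O(not seal_envelope -> hold_funds). Since O(not seal_envelope) holds, K gives O(hold_funds).
With premise 6, O(hold_funds -> flag_inventory), the K-axiom yields O(flag_inventory).
So O(flag_inventory) holds — flag_inventory is obligatory. None of the other listed options is made obligatory by any chain of premises.

flag_inventory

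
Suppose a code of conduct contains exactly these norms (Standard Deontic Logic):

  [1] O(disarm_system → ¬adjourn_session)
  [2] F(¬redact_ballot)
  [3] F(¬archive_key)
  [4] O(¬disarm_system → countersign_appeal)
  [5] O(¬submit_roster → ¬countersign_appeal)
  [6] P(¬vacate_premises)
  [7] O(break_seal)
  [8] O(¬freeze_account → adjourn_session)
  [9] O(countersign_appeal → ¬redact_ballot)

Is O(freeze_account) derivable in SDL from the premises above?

Yes

F(¬redact_ballot) at premise 2 means O(redact_ballot).
The contrapositive of premise 9 (O(countersign_appeal → ¬redact_ballot)) is O(redact_ballot → ¬countersign_appeal), and O(redact_ballot) is already established, so O(¬countersign_appeal).
Premise 4, O(¬disarm_system → countersign_appeal), contraposes to O(¬countersign_appeal → disarm_system); with O(¬countersign_appeal) we get O(disarm_system).
From O(disarm_system) and premise 1, O(disarm_system → ¬adjourn_session), we obtain O(¬adjourn_session).
The contrapositive of premise 8 (O(¬freeze_account → adjourn_session)) is O(¬adjourn_session → freeze_account), and O(¬adjourn_session) is already established, so O(freeze_account).
Premises 3, 5, 6, 7 do not contribute to this derivation.
So O(freeze_account) follows.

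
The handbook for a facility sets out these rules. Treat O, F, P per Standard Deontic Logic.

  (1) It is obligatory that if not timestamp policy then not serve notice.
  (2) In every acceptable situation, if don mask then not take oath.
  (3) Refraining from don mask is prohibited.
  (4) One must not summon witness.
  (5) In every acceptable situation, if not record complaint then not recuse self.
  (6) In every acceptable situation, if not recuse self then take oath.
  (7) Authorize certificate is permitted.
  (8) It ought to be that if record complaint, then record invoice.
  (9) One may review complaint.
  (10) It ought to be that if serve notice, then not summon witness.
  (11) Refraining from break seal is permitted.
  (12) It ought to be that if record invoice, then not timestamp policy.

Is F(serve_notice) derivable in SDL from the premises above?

Premise 3 is F(¬don_mask), i.e. O(don_mask).
With premise 2, O(don_mask → ¬take_oath), the K-axiom yields O(¬take_oath).
Premise 6 is O(¬recuse_self → take_oath); contrapositively O(¬take_oath → recuse_self). Since O(¬take_oath) holds, K gives O(recuse_self).
The contrapositive of premise 5 (O(¬record_complaint → ¬recuse_self)) is O(recuse_self → record_complaint), and O(recuse_self) is already established, so O(record_complaint).
With premise 8, O(record_complaint → record_invoice), the K-axiom yields O(record_invoice).
From O(record_invoice) and premise 12, O(record_invoice → ¬timestamp_policy), we obtain O(¬timestamp_policy).
Applying K to premise 1 (O(¬timestamp_policy → ¬serve_notice)) and O(¬timestamp_policy) yields O(¬serve_notice).
Premises 4, 7, 9, 10, 11 do not contribute to this derivation.
So O(¬serve_notice) holds, i.e. F(serve_notice). The claim follows.

Yes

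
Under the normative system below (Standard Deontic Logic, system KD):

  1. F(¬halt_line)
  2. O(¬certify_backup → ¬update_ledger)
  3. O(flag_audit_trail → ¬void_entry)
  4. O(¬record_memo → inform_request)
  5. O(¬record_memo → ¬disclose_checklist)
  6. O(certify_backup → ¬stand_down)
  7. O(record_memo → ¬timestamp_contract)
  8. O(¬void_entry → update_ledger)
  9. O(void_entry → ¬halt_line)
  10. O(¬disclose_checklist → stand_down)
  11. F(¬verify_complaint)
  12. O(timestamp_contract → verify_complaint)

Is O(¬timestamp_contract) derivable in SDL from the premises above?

F(¬halt_line) at premise 1 means O(halt_line).
Premise 9, O(void_entry → ¬halt_line), contraposes to O(halt_line → ¬void_entry); with O(halt_line) we get O(¬void_entry).
With premise 8, O(¬void_entry → update_ledger), the K-axiom yields O(update_ledger).
Premise 2 is O(¬certify_backup → ¬update_ledger); contrapositively O(update_ledger → certify_backup). Since O(update_ledger) holds, K gives O(certify_backup).
Premise 6 is O(certify_backup → ¬stand_down); since O(certify_backup), deontic closure gives O(¬stand_down).
The contrapositive of premise 10 (O(¬disclose_checklist → stand_down)) is O(¬stand_down → disclose_checklist), and O(¬stand_down) is already established, so O(disclose_checklist).
The contrapositive of premise 5 (O(¬record_memo → ¬disclose_checklist)) is O(disclose_checklist → record_memo), and O(disclose_checklist) is already established, so O(record_memo).
From O(record_memo) and premise 7, O(record_memo → ¬timestamp_contract), we obtain O(¬timestamp_contract).
Premises 3, 4, 11, 12 do not contribute to this derivation.
So O(¬timestamp_contract) follows.

Yes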